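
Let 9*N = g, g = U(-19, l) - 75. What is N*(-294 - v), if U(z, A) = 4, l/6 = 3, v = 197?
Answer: 34861/9 ≈ 3873.4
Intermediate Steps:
l = 18 (l = 6*3 = 18)
g = -71 (g = 4 - 75 = -71)
N = -71/9 (N = (⅑)*(-71) = -71/9 ≈ -7.8889)
N*(-294 - v) = -71*(-294 - 1*197)/9 = -71*(-294 - 197)/9 = -71/9*(-491) = 34861/9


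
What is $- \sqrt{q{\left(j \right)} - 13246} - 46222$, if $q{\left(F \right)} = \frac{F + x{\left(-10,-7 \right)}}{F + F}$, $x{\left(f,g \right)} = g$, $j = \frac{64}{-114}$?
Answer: $-46222 - \frac{i \sqrt{847313}}{8} \approx -46222.0 - 115.06 i$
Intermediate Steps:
$j = - \frac{32}{57}$ ($j = 64 \left(- \frac{1}{114}\right) = - \frac{32}{57} \approx -0.5614$)
$q{\left(F \right)} = \frac{-7 + F}{2 F}$ ($q{\left(F \right)} = \frac{F - 7}{F + F} = \frac{-7 + F}{2 F}$)
$- \sqrt{q{\left(j \right)} - 13246} - 46222 = - \sqrt{\frac{-7 - \frac{32}{57}}{2 \left(- \frac{32}{57}\right)} - 13246} - 46222 = - \sqrt{\frac{1}{2} \left(- \frac{57}{32}\right) \left(- \frac{431}{57}\right) - 13246} - 46222 = - \sqrt{\frac{431}{64} - 13246} - 46222 = - \sqrt{- \frac{847313}{64}} - 46222 = - \frac{i \sqrt{847313}}{8} - 46222 = -46222 - \frac{i \sqrt{847313}}{8}$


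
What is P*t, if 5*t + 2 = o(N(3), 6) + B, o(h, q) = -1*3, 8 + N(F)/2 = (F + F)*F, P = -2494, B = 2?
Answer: 7482/5 ≈ 1496.4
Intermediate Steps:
N(F) = -16 + 4*F² (N(F) = -16 + 2*((F + F)*F) = -16 + 2*((2*F)*F) = -16 + 2*(2*F²) = -16 + 4*F²)
o(h, q) = -3
t = -⅗ (t = -⅖ + (-3 + 2)/5 = -⅖ + (⅕)*(-1) = -⅖ - ⅕ = -⅗ ≈ -0.60000)
P*t = -2494*(-⅗) = 7482/5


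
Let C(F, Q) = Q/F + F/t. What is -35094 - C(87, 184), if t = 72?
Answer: -8142579/232 ≈ -35097.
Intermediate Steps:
C(F, Q) = F/72 + Q/F (C(F, Q) = Q/F + F/72 = F/72 + Q/F)
-35094 - C(87, 184) = -35094 - ((1/72)*87 + 184/87) = -35094 - (29/24 + 184*(1/87)) = -35094 - (29/24 + 184/87) = -35094 - 1*771/232 = -35094 - 771/232 = -8142579/232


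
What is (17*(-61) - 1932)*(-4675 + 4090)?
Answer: 1736865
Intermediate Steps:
(17*(-61) - 1932)*(-4675 + 4090) = (-1037 - 1932)*(-585) = -2969*(-585) = 1736865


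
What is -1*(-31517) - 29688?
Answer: 1829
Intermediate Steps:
-1*(-31517) - 29688 = 31517 - 29688 = 1829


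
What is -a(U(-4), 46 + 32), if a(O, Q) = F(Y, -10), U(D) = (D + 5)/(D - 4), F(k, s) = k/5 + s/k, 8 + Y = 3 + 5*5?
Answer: -7/2 ≈ -3.5000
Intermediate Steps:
Y = 20 (Y = -8 + (3 + 5*5) = -8 + (3 + 25) = -8 + 28 = 20)
F(k, s) = k/5 + s/k (F(k, s) = k*(⅕) + s/k = k/5 + s/k)
U(D) = (5 + D)/(-4 + D)
a(O, Q) = 7/2 (a(O, Q) = (⅕)*20 - 10/20 = 4 - 10*1/20 = 4 - ½ = 7/2)
-a(U(-4), 46 + 32) = -1*7/2 = -7/2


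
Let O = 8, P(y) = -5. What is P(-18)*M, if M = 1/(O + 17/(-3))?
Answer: -15/7 ≈ -2.1429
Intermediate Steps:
M = 3/7 (M = 1/(8 + 17/(-3)) = 1/(8 + 17*(-⅓)) = 1/(8 - 17/3) = 1/(7/3) = 3/7 ≈ 0.42857)
P(-18)*M = -5*3/7 = -15/7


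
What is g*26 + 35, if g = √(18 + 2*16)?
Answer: 35 + 130*√2 ≈ 218.85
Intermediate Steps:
g = 5*√2 (g = √(18 + 32) = √50 = 5*√2 ≈ 7.0711)
g*26 + 35 = (5*√2)*26 + 35 = 130*√2 + 35 = 35 + 130*√2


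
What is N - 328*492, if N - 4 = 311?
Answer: -161061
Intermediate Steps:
N = 315 (N = 4 + 311 = 315)
N - 328*492 = 315 - 328*492 = 315 - 161376 = -161061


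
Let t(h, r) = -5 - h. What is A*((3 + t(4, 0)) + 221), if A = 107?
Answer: 23005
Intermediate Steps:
A*((3 + t(4, 0)) + 221) = 107*((3 + (-5 - 1*4)) + 221) = 107*((3 + (-5 - 4)) + 221) = 107*((3 - 9) + 221) = 107*(-6 + 221) = 107*215 = 23005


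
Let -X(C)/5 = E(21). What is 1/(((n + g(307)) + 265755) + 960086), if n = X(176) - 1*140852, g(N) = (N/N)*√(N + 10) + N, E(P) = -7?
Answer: 1085331/1177943379244 - √317/1177943379244 ≈ 9.2136e-7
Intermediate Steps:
X(C) = 35 (X(C) = -5*(-7) = 35)
g(N) = N + √(10 + N) (g(N) = 1*√(10 + N) + N = √(10 + N) + N = N + √(10 + N))
n = -140817 (n = 35 - 1*140852 = 35 - 140852 = -140817)
1/(((n + g(307)) + 265755) + 960086) = 1/(((-140817 + (307 + √(10 + 307))) + 265755) + 960086) = 1/(((-140817 + (307 + √317)) + 265755) + 960086) = 1/(((-140510 + √317) + 265755) + 960086) = 1/((125245 + √317) + 960086) = 1/(1085331 + √317)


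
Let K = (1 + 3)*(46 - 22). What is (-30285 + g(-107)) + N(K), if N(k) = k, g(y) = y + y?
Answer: -30403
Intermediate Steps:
g(y) = 2*y
K = 96 (K = 4*24 = 96)
(-30285 + g(-107)) + N(K) = (-30285 + 2*(-107)) + 96 = (-30285 - 214) + 96 = -30499 + 96 = -30403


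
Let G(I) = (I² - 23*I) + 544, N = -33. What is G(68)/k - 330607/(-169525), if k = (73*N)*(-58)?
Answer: 23402019677/11843186025 ≈ 1.9760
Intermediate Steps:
G(I) = 544 + I² - 23*I
k = 139722 (k = (73*(-33))*(-58) = -2409*(-58) = 139722)
G(68)/k - 330607/(-169525) = (544 + 68² - 23*68)/139722 - 330607/(-169525) = (544 + 4624 - 1564)*(1/139722) - 330607*(-1/169525) = 3604*(1/139722) + 330607/169525 = 1802/69861 + 330607/169525 = 23402019677/11843186025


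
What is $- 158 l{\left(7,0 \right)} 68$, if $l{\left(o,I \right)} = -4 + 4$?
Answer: $0$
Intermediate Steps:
$l{\left(o,I \right)} = 0$
$- 158 l{\left(7,0 \right)} 68 = \left(-158\right) 0 \cdot 68 = 0 \cdot 68 = 0$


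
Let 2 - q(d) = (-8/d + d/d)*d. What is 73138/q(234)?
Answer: -36569/112 ≈ -326.51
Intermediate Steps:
q(d) = 2 - d*(1 - 8/d) (q(d) = 2 - (-8/d + d/d)*d = 2 - (-8/d + 1)*d = 2 - (1 - 8/d)*d = 2 - d*(1 - 8/d))
73138/q(234) = 73138/(10 - 1*234) = 73138/(10 - 234) = 73138/(-224) = 73138*(-1/224) = -36569/112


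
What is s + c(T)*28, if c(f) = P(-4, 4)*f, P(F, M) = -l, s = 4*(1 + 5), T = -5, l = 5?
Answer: 724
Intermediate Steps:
s = 24 (s = 4*6 = 24)
P(F, M) = -5 (P(F, M) = -1*5 = -5)
c(f) = -5*f
s + c(T)*28 = 24 - 5*(-5)*28 = 24 + 25*28 = 24 + 700 = 724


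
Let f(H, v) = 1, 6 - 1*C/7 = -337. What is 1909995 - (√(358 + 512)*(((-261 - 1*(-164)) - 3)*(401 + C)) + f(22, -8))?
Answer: 1909994 + 280200*√870 ≈ 1.0175e+7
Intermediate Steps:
C = 2401 (C = 42 - 7*(-337) = 42 + 2359 = 2401)
1909995 - (√(358 + 512)*(((-261 - 1*(-164)) - 3)*(401 + C)) + f(22, -8)) = 1909995 - (√(358 + 512)*(((-261 - 1*(-164)) - 3)*(401 + 2401)) + 1) = 1909995 - (√870*(((-261 + 164) - 3)*2802) + 1) = 1909995 - (√870*((-97 - 3)*2802) + 1) = 1909995 - (√870*(-100*2802) + 1) = 1909995 - (√870*(-280200) + 1) = 1909995 - (-280200*√870 + 1) = 1909995 - (1 - 280200*√870) = 1909995 + (-1 + 280200*√870) = 1909994 + 280200*√870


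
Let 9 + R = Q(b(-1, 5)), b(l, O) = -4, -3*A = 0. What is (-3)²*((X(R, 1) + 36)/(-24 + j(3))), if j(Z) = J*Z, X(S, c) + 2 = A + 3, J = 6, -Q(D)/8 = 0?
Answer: -111/2 ≈ -55.500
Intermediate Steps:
A = 0 (A = -⅓*0 = 0)
Q(D) = 0 (Q(D) = -8*0 = 0)
R = -9 (R = -9 + 0 = -9)
X(S, c) = 1 (X(S, c) = -2 + (0 + 3) = -2 + 3 = 1)
j(Z) = 6*Z
(-3)²*((X(R, 1) + 36)/(-24 + j(3))) = (-3)²*((1 + 36)/(-24 + 6*3)) = 9*(37/(-24 + 18)) = 9*(37/(-6)) = 9*(37*(-⅙)) = 9*(-37/6) = -111/2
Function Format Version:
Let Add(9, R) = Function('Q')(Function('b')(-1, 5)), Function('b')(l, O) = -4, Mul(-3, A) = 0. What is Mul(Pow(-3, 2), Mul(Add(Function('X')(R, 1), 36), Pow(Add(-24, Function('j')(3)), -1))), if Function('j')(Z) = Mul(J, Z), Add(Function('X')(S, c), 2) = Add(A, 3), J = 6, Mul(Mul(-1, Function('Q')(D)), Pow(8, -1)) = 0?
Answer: Rational(-111, 2) ≈ -55.500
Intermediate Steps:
A = 0 (A = Mul(Rational(-1, 3), 0) = 0)
Function('Q')(D) = 0 (Function('Q')(D) = Mul(-8, 0) = 0)
R = -9 (R = Add(-9, 0) = -9)
Function('X')(S, c) = 1 (Function('X')(S, c) = Add(-2, Add(0, 3)) = Add(-2, 3) = 1)
Function('j')(Z) = Mul(6, Z)
Mul(Pow(-3, 2), Mul(Add(Function('X')(R, 1), 36), Pow(Add(-24, Function('j')(3)), -1))) = Mul(Pow(-3, 2), Mul(Add(1, 36), Pow(Add(-24, Mul(6, 3)), -1))) = Mul(9, Mul(37, Pow(Add(-24, 18), -1))) = Mul(9, Mul(37, Pow(-6, -1))) = Mul(9, Mul(37, Rational(-1, 6))) = Mul(9, Rational(-37, 6)) = Rational(-111, 2)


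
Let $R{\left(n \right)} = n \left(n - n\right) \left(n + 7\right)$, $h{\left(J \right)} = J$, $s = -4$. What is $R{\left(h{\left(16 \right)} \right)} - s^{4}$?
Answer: $-256$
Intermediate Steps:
$R{\left(n \right)} = 0$ ($R{\left(n \right)} = n 0 \left(7 + n\right) = 0 \left(7 + n\right) = 0$)
$R{\left(h{\left(16 \right)} \right)} - s^{4} = 0 - \left(-4\right)^{4} = 0 - 256 = -256$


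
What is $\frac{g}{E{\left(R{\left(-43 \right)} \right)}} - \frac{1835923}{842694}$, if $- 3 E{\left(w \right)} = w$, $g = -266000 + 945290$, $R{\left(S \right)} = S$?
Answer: $\frac{1717221877091}{36235842} \approx 47390.0$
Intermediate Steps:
$g = 679290$
$E{\left(w \right)} = - \frac{w}{3}$
$\frac{g}{E{\left(R{\left(-43 \right)} \right)}} - \frac{1835923}{842694} = \frac{679290}{\left(- \frac{1}{3}\right) \left(-43\right)} - \frac{1835923}{842694} = \frac{679290}{\frac{43}{3}} - \frac{1835923}{842694} = 679290 \cdot \frac{3}{43} - \frac{1835923}{842694} = \frac{2037870}{43} - \frac{1835923}{842694} = \frac{1717221877091}{36235842}$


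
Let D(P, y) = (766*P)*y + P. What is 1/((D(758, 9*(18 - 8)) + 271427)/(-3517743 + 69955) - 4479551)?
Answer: -3447788/15444594711893 ≈ -2.2324e-7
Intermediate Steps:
D(P, y) = P + 766*P*y (D(P, y) = 766*P*y + P = P + 766*P*y)
1/((D(758, 9*(18 - 8)) + 271427)/(-3517743 + 69955) - 4479551) = 1/((758*(1 + 766*(9*(18 - 8))) + 271427)/(-3517743 + 69955) - 4479551) = 1/((758*(1 + 766*(9*10)) + 271427)/(-3447788) - 4479551) = 1/((758*(1 + 766*90) + 271427)*(-1/3447788) - 4479551) = 1/((758*(1 + 68940) + 271427)*(-1/3447788) - 4479551) = 1/((758*68941 + 271427)*(-1/3447788) - 4479551) = 1/((52257278 + 271427)*(-1/3447788) - 4479551) = 1/(52528705*(-1/3447788) - 4479551) = 1/(-52528705/3447788 - 4479551) = 1/(-15444594711893/3447788) = -3447788/15444594711893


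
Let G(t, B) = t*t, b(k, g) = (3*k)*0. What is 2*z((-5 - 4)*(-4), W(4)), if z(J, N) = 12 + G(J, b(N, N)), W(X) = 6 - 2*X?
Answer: 2616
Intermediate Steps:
b(k, g) = 0
G(t, B) = t²
z(J, N) = 12 + J²
2*z((-5 - 4)*(-4), W(4)) = 2*(12 + ((-5 - 4)*(-4))²) = 2*(12 + (-9*(-4))²) = 2*(12 + 36²) = 2*(12 + 1296) = 2*1308 = 2616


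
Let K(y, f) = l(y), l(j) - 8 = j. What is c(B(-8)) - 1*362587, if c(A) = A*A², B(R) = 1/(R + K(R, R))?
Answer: -185644545/512 ≈ -3.6259e+5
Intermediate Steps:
l(j) = 8 + j
K(y, f) = 8 + y
B(R) = 1/(8 + 2*R) (B(R) = 1/(R + (8 + R)) = 1/(8 + 2*R))
c(A) = A³
c(B(-8)) - 1*362587 = (1/(2*(4 - 8)))³ - 1*362587 = ((½)/(-4))³ - 362587 = ((½)*(-¼))³ - 362587 = (-⅛)³ - 362587 = -1/512 - 362587 = -185644545/512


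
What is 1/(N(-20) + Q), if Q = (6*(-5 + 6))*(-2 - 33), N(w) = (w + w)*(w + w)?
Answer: 1/1390 ≈ 0.00071942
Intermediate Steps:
N(w) = 4*w² (N(w) = (2*w)*(2*w) = 4*w²)
Q = -210 (Q = (6*1)*(-35) = 6*(-35) = -210)
1/(N(-20) + Q) = 1/(4*(-20)² - 210) = 1/(4*400 - 210) = 1/(1600 - 210) = 1/1390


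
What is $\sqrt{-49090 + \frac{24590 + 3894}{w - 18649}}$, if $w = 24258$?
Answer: $\frac{3 i \sqrt{171583875726}}{5609} \approx 221.55 i$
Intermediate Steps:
$\sqrt{-49090 + \frac{24590 + 3894}{w - 18649}} = \sqrt{-49090 + \frac{24590 + 3894}{24258 - 18649}} = \sqrt{-49090 + \frac{28484}{5609}} = \sqrt{- \frac{275317326}{5609}} = \frac{3 i \sqrt{171583875726}}{5609}$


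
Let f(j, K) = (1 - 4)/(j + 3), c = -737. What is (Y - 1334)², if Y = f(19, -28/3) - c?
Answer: 172580769/484 ≈ 3.5657e+5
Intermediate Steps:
f(j, K) = -3/(3 + j)
Y = 16211/22 (Y = -3/(3 + 19) - 1*(-737) = -3/22 + 737 = 16211/22 ≈ 736.86)
(Y - 1334)² = (16211/22 - 1334)² = (-13137/22)² = 172580769/484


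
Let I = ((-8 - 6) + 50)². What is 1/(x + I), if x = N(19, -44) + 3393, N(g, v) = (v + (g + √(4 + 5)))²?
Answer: 1/5173 ≈ 0.00019331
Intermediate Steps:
N(g, v) = (3 + g + v)² (N(g, v) = (v + (g + √9))² = (v + (g + 3))² = (v + (3 + g))² = (3 + g + v)²)
I = 1296 (I = (-14 + 50)² = 36² = 1296)
x = 3877 (x = (3 + 19 - 44)² + 3393 = (-22)² + 3393 = 484 + 3393 = 3877)
1/(x + I) = 1/(3877 + 1296) = 1/5173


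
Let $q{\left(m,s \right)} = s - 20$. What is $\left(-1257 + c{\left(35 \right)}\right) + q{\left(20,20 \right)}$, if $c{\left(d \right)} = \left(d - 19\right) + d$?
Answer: $-1206$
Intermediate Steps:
$c{\left(d \right)} = -19 + 2 d$ ($c{\left(d \right)} = \left(-19 + d\right) + d = -19 + 2 d$)
$q{\left(m,s \right)} = -20 + s$ ($q{\left(m,s \right)} = s - 20 = -20 + s$)
$\left(-1257 + c{\left(35 \right)}\right) + q{\left(20,20 \right)} = \left(-1257 + \left(-19 + 2 \cdot 35\right)\right) + \left(-20 + 20\right) = \left(-1257 + \left(-19 + 70\right)\right) + 0 = \left(-1257 + 51\right) + 0 = -1206 + 0 = -1206$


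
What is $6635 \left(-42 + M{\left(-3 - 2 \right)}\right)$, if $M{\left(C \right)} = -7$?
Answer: $-325115$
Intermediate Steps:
$6635 \left(-42 + M{\left(-3 - 2 \right)}\right) = 6635 \left(-42 - 7\right) = 6635 \left(-49\right) = -325115$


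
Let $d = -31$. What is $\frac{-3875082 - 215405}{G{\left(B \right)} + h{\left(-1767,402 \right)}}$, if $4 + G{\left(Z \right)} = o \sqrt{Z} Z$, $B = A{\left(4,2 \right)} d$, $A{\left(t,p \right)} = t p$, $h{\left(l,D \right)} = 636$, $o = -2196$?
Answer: $- \frac{6097141}{173481776104} + \frac{1313509401 i \sqrt{62}}{21685222013} \approx -3.5146 \cdot 10^{-5} + 0.47694 i$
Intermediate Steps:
$A{\left(t,p \right)} = p t$
$B = -248$ ($B = 2 \cdot 4 \left(-31\right) = 8 \left(-31\right) = -248$)
$G{\left(Z \right)} = -4 - 2196 Z^{\frac{3}{2}}$ ($G{\left(Z \right)} = -4 + - 2196 \sqrt{Z} Z = -4 - 2196 Z^{\frac{3}{2}}$)
$\frac{-3875082 - 215405}{G{\left(B \right)} + h{\left(-1767,402 \right)}} = \frac{-3875082 - 215405}{\left(-4 - 2196 \left(-248\right)^{\frac{3}{2}}\right) + 636} = - \frac{4090487}{\left(-4 - 2196 \left(- 496 i \sqrt{62}\right)\right) + 636} = - \frac{4090487}{\left(-4 + 1089216 i \sqrt{62}\right) + 636} = - \frac{4090487}{632 + 1089216 i \sqrt{62}}$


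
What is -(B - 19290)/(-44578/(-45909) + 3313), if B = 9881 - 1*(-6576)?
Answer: 130060197/152141095 ≈ 0.85487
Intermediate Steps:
B = 16457 (B = 9881 + 6576 = 16457)
-(B - 19290)/(-44578/(-45909) + 3313) = -(16457 - 19290)/(-44578/(-45909) + 3313) = -(-2833)/(-44578*(-1/45909) + 3313) = -(-2833)/(44578/45909 + 3313) = -(-2833)/152141095/45909 = -(-2833)*45909/152141095 = -1*(-130060197/152141095) = 130060197/152141095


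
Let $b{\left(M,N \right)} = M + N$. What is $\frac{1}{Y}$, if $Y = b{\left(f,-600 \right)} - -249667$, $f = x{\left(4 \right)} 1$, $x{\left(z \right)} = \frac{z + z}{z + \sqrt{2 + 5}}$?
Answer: $\frac{2241635}{558325274753} + \frac{8 \sqrt{7}}{558325274753} \approx 4.015 \cdot 10^{-6}$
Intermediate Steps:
$x{\left(z \right)} = \frac{2 z}{z + \sqrt{7}}$
$f = \frac{8}{4 + \sqrt{7}}$ ($f = 2 \cdot 4 \frac{1}{4 + \sqrt{7}} \cdot 1 = \frac{8}{4 + \sqrt{7}} \cdot 1 = \frac{8}{4 + \sqrt{7}} \approx 1.2038$)
$Y = \frac{2241635}{9} - \frac{8 \sqrt{7}}{9}$ ($Y = \left(\left(\frac{32}{9} - \frac{8 \sqrt{7}}{9}\right) - 600\right) - -249667 = \left(- \frac{5368}{9} - \frac{8 \sqrt{7}}{9}\right) + 249667 = \frac{2241635}{9} - \frac{8 \sqrt{7}}{9} \approx 2.4907 \cdot 10^{5}$)
$\frac{1}{Y} = \frac{1}{\frac{2241635}{9} - \frac{8 \sqrt{7}}{9}}$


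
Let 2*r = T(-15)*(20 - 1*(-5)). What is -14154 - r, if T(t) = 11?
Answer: -28583/2 ≈ -14292.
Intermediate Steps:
r = 275/2 (r = (11*(20 - 1*(-5)))/2 = (11*(20 + 5))/2 = (11*25)/2 = (½)*275 = 275/2 ≈ 137.50)
-14154 - r = -14154 - 1*275/2 = -14154 - 275/2 = -28583/2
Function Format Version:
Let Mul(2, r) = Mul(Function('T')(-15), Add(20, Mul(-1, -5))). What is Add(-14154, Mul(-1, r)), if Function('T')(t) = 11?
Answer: Rational(-28583, 2) ≈ -14292.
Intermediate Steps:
r = Rational(275, 2) (r = Mul(Rational(1, 2), Mul(11, Add(20, Mul(-1, -5)))) = Mul(Rational(1, 2), Mul(11, Add(20, 5))) = Mul(Rational(1, 2), Mul(11, 25)) = Mul(Rational(1, 2), 275) = Rational(275, 2) ≈ 137.50)
Add(-14154, Mul(-1, r)) = Add(-14154, Mul(-1, Rational(275, 2))) = Add(-14154, Rational(-275, 2)) = Rational(-28583, 2)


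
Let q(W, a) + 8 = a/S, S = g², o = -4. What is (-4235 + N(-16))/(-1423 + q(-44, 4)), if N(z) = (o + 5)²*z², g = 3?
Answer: 35811/12875 ≈ 2.7814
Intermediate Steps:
S = 9 (S = 3² = 9)
q(W, a) = -8 + a/9
N(z) = z² (N(z) = (-4 + 5)²*z² = 1²*z² = 1*z² = z²)
(-4235 + N(-16))/(-1423 + q(-44, 4)) = (-4235 + (-16)²)/(-1423 + (-8 + (⅑)*4)) = (-4235 + 256)/(-1423 + (-8 + 4/9)) = -3979/(-1423 - 68/9) = -3979/(-12875/9) = -3979*(-9/12875) = 35811/12875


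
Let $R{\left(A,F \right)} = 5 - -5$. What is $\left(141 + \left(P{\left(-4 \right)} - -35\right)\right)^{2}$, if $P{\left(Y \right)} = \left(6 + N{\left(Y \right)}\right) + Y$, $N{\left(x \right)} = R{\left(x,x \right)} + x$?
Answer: $33856$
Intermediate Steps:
$R{\left(A,F \right)} = 10$ ($R{\left(A,F \right)} = 5 + 5 = 10$)
$N{\left(x \right)} = 10 + x$
$P{\left(Y \right)} = 16 + 2 Y$ ($P{\left(Y \right)} = \left(6 + \left(10 + Y\right)\right) + Y = \left(16 + Y\right) + Y = 16 + 2 Y$)
$\left(141 + \left(P{\left(-4 \right)} - -35\right)\right)^{2} = \left(141 + \left(\left(16 + 2 \left(-4\right)\right) - -35\right)\right)^{2} = \left(141 + \left(\left(16 - 8\right) + 35\right)\right)^{2} = \left(141 + \left(8 + 35\right)\right)^{2} = \left(141 + 43\right)^{2} = 184^{2} = 33856$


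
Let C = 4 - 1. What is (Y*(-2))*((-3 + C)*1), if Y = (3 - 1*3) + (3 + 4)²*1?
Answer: 0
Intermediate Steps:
Y = 49 (Y = (3 - 3) + 7²*1 = 0 + 49*1 = 0 + 49 = 49)
C = 3
(Y*(-2))*((-3 + C)*1) = (49*(-2))*((-3 + 3)*1) = -0 = -98*0 = 0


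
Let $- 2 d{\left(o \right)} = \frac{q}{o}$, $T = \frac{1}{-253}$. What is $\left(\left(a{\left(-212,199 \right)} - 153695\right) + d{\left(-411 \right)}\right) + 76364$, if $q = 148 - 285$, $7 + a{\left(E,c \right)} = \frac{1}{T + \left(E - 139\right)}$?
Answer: $- \frac{20603816417}{266412} \approx -77338.0$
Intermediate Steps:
$T = - \frac{1}{253} \approx -0.0039526$
$a{\left(E,c \right)} = -7 + \frac{1}{- \frac{35168}{253} + E}$ ($a{\left(E,c \right)} = -7 + \frac{1}{- \frac{1}{253} + \left(E - 139\right)} = -7 + \frac{1}{- \frac{1}{253} + \left(-139 + E\right)} = -7 + \frac{1}{- \frac{35168}{253} + E}$)
$q = -137$ ($q = 148 - 285 = -137$)
$d{\left(o \right)} = \frac{137}{2 o}$ ($d{\left(o \right)} = - \frac{\left(-137\right) \frac{1}{o}}{2} = \frac{137}{2 o}$)
$\left(\left(a{\left(-212,199 \right)} - 153695\right) + d{\left(-411 \right)}\right) + 76364 = \left(\left(\frac{246429 - -375452}{-35168 + 253 \left(-212\right)} - 153695\right) + \frac{137}{2 \left(-411\right)}\right) + 76364 = \left(\left(\frac{246429 + 375452}{-35168 - 53636} - 153695\right) + \frac{137}{2} \left(- \frac{1}{411}\right)\right) + 76364 = \left(\left(\frac{1}{-88804} \cdot 621881 - 153695\right) - \frac{1}{6}\right) + 76364 = \left(\left(\left(- \frac{1}{88804}\right) 621881 - 153695\right) - \frac{1}{6}\right) + 76364 = \left(\left(- \frac{621881}{88804} - 153695\right) - \frac{1}{6}\right) + 76364 = \left(- \frac{13649352661}{88804} - \frac{1}{6}\right) + 76364 = - \frac{40948102385}{266412} + 76364 = - \frac{20603816417}{266412}$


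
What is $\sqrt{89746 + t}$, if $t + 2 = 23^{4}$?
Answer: $3 \sqrt{41065} \approx 607.94$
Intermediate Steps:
$t = 279839$ ($t = -2 + 23^{4} = -2 + 279841 = 279839$)
$\sqrt{89746 + t} = \sqrt{89746 + 279839} = \sqrt{369585} = 3 \sqrt{41065}$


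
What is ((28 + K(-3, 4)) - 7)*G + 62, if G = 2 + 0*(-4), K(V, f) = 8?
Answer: 120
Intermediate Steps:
G = 2 (G = 2 + 0 = 2)
((28 + K(-3, 4)) - 7)*G + 62 = ((28 + 8) - 7)*2 + 62 = (36 - 7)*2 + 62 = 29*2 + 62 = 58 + 62 = 120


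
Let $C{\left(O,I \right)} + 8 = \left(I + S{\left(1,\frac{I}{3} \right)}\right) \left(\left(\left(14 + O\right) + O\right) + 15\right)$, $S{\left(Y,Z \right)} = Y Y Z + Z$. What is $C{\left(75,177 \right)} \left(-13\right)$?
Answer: $-686361$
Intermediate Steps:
$S{\left(Y,Z \right)} = Z + Z Y^{2}$ ($S{\left(Y,Z \right)} = Y^{2} Z + Z = Z Y^{2} + Z = Z + Z Y^{2}$)
$C{\left(O,I \right)} = -8 + \frac{5 I \left(29 + 2 O\right)}{3}$ ($C{\left(O,I \right)} = -8 + \left(I + \frac{I}{3} \left(1 + 1^{2}\right)\right) \left(\left(\left(14 + O\right) + O\right) + 15\right) = -8 + \left(I + I \frac{1}{3} \left(1 + 1\right)\right) \left(\left(14 + 2 O\right) + 15\right) = -8 + \left(I + \frac{I}{3} \cdot 2\right) \left(29 + 2 O\right) = -8 + \left(I + \frac{2 I}{3}\right) \left(29 + 2 O\right) = -8 + \frac{5 I}{3} \left(29 + 2 O\right) = -8 + \frac{5 I \left(29 + 2 O\right)}{3}$)
$C{\left(75,177 \right)} \left(-13\right) = \left(-8 + \frac{145}{3} \cdot 177 + \frac{10}{3} \cdot 177 \cdot 75\right) \left(-13\right) = \left(-8 + 8555 + 44250\right) \left(-13\right) = 52797 \left(-13\right) = -686361$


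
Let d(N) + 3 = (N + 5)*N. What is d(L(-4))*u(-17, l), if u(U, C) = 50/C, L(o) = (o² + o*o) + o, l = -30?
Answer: -1535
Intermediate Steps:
L(o) = o + 2*o² (L(o) = (o² + o²) + o = 2*o² + o = o + 2*o²)
d(N) = -3 + N*(5 + N) (d(N) = -3 + (N + 5)*N = -3 + (5 + N)*N = -3 + N*(5 + N))
d(L(-4))*u(-17, l) = (-3 + (-4*(1 + 2*(-4)))² + 5*(-4*(1 + 2*(-4))))*(50/(-30)) = (-3 + (-4*(1 - 8))² + 5*(-4*(1 - 8)))*(50*(-1/30)) = (-3 + (-4*(-7))² + 5*(-4*(-7)))*(-5/3) = (-3 + 28² + 5*28)*(-5/3) = (-3 + 784 + 140)*(-5/3) = 921*(-5/3) = -1535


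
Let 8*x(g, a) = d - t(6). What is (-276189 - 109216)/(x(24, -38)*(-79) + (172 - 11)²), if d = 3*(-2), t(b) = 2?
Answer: -77081/5200 ≈ -14.823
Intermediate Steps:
d = -6
x(g, a) = -1 (x(g, a) = (-6 - 1*2)/8 = (-6 - 2)/8 = (⅛)*(-8) = -1)
(-276189 - 109216)/(x(24, -38)*(-79) + (172 - 11)²) = (-276189 - 109216)/(-1*(-79) + (172 - 11)²) = -385405/(79 + 161²) = -385405/(79 + 25921) = -385405/26000 = -385405*1/26000 = -77081/5200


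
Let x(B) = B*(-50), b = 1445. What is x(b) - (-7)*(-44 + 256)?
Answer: -70766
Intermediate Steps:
x(B) = -50*B
x(b) - (-7)*(-44 + 256) = -50*1445 - (-7)*(-44 + 256) = -72250 - (-7)*212 = -72250 - 1*(-1484) = -72250 + 1484 = -70766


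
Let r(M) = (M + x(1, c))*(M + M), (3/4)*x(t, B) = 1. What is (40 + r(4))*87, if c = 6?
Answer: 7192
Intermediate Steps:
x(t, B) = 4/3 (x(t, B) = (4/3)*1 = 4/3)
r(M) = 2*M*(4/3 + M) (r(M) = (M + 4/3)*(M + M) = (4/3 + M)*(2*M) = 2*M*(4/3 + M))
(40 + r(4))*87 = (40 + (2/3)*4*(4 + 3*4))*87 = (40 + (2/3)*4*(4 + 12))*87 = (40 + (2/3)*4*16)*87 = (40 + 128/3)*87 = (248/3)*87 = 7192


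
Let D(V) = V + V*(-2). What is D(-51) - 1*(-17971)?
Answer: 18022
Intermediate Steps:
D(V) = -V (D(V) = V - 2*V = -V)
D(-51) - 1*(-17971) = -1*(-51) - 1*(-17971) = 51 + 17971 = 18022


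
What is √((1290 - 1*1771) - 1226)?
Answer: I*√1707 ≈ 41.316*I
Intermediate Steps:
√((1290 - 1*1771) - 1226) = √((1290 - 1771) - 1226) = √(-481 - 1226) = √(-1707) = I*√1707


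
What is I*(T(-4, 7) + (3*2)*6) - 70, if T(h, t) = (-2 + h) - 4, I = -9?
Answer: -304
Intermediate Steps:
T(h, t) = -6 + h
I*(T(-4, 7) + (3*2)*6) - 70 = -9*((-6 - 4) + (3*2)*6) - 70 = -9*(-10 + 6*6) - 70 = -9*(-10 + 36) - 70 = -9*26 - 70 = -234 - 70 = -304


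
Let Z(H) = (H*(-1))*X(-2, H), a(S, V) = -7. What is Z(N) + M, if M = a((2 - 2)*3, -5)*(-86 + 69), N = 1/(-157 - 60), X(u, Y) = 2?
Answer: 25825/217 ≈ 119.01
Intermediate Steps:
N = -1/217 (N = 1/(-217) = -1/217 ≈ -0.0046083)
Z(H) = -2*H (Z(H) = (H*(-1))*2 = -H*2 = -2*H)
M = 119 (M = -7*(-86 + 69) = -7*(-17) = 119)
Z(N) + M = -2*(-1/217) + 119 = 2/217 + 119 = 25825/217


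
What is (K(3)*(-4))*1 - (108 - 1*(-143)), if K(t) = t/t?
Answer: -255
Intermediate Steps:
K(t) = 1
(K(3)*(-4))*1 - (108 - 1*(-143)) = (1*(-4))*1 - (108 - 1*(-143)) = -4*1 - (108 + 143) = -4 - 1*251 = -4 - 251 = -255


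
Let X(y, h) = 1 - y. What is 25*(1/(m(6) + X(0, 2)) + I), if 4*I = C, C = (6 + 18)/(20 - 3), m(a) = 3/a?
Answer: 1300/51 ≈ 25.490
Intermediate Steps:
C = 24/17 ≈ 1.4118
I = 6/17 (I = (¼)*(24/17) = 6/17 ≈ 0.35294)
25*(1/(m(6) + X(0, 2)) + I) = 25*(1/(3/6 + (1 - 1*0)) + 6/17) = 25*(1/(3*(⅙) + (1 + 0)) + 6/17) = 25*(1/(½ + 1) + 6/17) = 25*(1/(3/2) + 6/17) = 25*(⅔ + 6/17) = 25*(52/51) = 1300/51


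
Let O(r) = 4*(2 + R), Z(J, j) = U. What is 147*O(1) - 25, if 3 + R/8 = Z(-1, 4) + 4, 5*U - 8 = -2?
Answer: 57499/5 ≈ 11500.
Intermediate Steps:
U = 6/5 (U = 8/5 + (1/5)*(-2) = 8/5 - 2/5 = 6/5 ≈ 1.2000)
Z(J, j) = 6/5
R = 88/5 (R = -24 + 8*(6/5 + 4) = -24 + 8*(26/5) = -24 + 208/5 = 88/5 ≈ 17.600)
O(r) = 392/5 (O(r) = 4*(2 + 88/5) = 4*(98/5) = 392/5)
147*O(1) - 25 = 147*(392/5) - 25 = 57624/5 - 25 = 57499/5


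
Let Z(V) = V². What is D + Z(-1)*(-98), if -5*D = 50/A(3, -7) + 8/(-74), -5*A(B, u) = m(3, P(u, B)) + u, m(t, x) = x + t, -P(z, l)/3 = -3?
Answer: -16276/185 ≈ -87.978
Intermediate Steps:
P(z, l) = 9 (P(z, l) = -3*(-3) = 9)
m(t, x) = t + x
A(B, u) = -12/5 - u/5 (A(B, u) = -((3 + 9) + u)/5 = -(12 + u)/5 = -12/5 - u/5)
D = 1854/185 (D = -(50/(-12/5 - ⅕*(-7)) + 8/(-74))/5 = -(50/(-12/5 + 7/5) + 8*(-1/74))/5 = -(50/(-1) - 4/37)/5 = -(50*(-1) - 4/37)/5 = -(-50 - 4/37)/5 = -⅕*(-1854/37) = 1854/185 ≈ 10.022)
D + Z(-1)*(-98) = 1854/185 + (-1)²*(-98) = 1854/185 + 1*(-98) = 1854/185 - 98 = -16276/185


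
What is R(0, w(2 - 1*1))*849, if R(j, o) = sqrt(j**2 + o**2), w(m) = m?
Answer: 849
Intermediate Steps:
R(0, w(2 - 1*1))*849 = sqrt(0**2 + (2 - 1*1)**2)*849 = sqrt(0 + (2 - 1)**2)*849 = sqrt(0 + 1**2)*849 = sqrt(0 + 1)*849 = sqrt(1)*849 = 1*849 = 849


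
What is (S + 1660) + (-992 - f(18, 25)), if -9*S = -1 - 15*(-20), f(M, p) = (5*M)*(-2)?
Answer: 7333/9 ≈ 814.78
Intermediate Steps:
f(M, p) = -10*M
S = -299/9 (S = -(-1 - 15*(-20))/9 = -(-1 + 300)/9 = -⅑*299 = -299/9 ≈ -33.222)
(S + 1660) + (-992 - f(18, 25)) = (-299/9 + 1660) + (-992 - (-10)*18) = 14641/9 + (-992 - 1*(-180)) = 14641/9 + (-992 + 180) = 14641/9 - 812 = 7333/9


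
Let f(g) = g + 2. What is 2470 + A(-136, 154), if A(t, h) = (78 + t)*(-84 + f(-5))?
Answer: 7516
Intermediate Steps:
f(g) = 2 + g
A(t, h) = -6786 - 87*t (A(t, h) = (78 + t)*(-84 + (2 - 5)) = (78 + t)*(-84 - 3) = (78 + t)*(-87) = -6786 - 87*t)
2470 + A(-136, 154) = 2470 + (-6786 - 87*(-136)) = 2470 + (-6786 + 11832) = 2470 + 5046 = 7516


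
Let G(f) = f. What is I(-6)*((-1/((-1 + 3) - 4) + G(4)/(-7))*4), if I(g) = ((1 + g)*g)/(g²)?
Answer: -5/21 ≈ -0.23810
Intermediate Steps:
I(g) = (1 + g)/g (I(g) = (g*(1 + g))/g² = (1 + g)/g)
I(-6)*((-1/((-1 + 3) - 4) + G(4)/(-7))*4) = ((1 - 6)/(-6))*((-1/((-1 + 3) - 4) + 4/(-7))*4) = (-⅙*(-5))*((-1/(2 - 4) + 4*(-⅐))*4) = 5*((-1/(-2) - 4/7)*4)/6 = 5*((-1*(-½) - 4/7)*4)/6 = 5*((½ - 4/7)*4)/6 = 5*(-1/14*4)/6 = (⅚)*(-2/7) = -5/21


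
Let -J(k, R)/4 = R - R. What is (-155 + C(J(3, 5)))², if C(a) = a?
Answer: 24025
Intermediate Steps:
J(k, R) = 0 (J(k, R) = -4*(R - R) = -4*0 = 0)
(-155 + C(J(3, 5)))² = (-155 + 0)² = (-155)² = 24025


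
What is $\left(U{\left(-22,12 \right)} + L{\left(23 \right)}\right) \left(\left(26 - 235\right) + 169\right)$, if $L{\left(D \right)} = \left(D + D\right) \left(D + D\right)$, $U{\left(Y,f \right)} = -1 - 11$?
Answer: $-84160$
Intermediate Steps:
$U{\left(Y,f \right)} = -12$ ($U{\left(Y,f \right)} = -1 - 11 = -12$)
$L{\left(D \right)} = 4 D^{2}$ ($L{\left(D \right)} = 2 D 2 D = 4 D^{2}$)
$\left(U{\left(-22,12 \right)} + L{\left(23 \right)}\right) \left(\left(26 - 235\right) + 169\right) = \left(-12 + 4 \cdot 23^{2}\right) \left(\left(26 - 235\right) + 169\right) = \left(-12 + 4 \cdot 529\right) \left(-209 + 169\right) = \left(-12 + 2116\right) \left(-40\right) = 2104 \left(-40\right) = -84160$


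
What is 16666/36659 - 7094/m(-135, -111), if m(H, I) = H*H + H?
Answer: 20714497/331580655 ≈ 0.062472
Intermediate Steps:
m(H, I) = H + H**2 (m(H, I) = H**2 + H = H + H**2)
16666/36659 - 7094/m(-135, -111) = 16666/36659 - 7094*(-1/(135*(1 - 135))) = 16666*(1/36659) - 7094/((-135*(-134))) = 16666/36659 - 7094/18090 = 16666/36659 - 7094*1/18090 = 16666/36659 - 3547/9045 = 20714497/331580655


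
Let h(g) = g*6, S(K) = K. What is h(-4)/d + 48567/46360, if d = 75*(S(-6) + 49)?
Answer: 10367729/9967400 ≈ 1.0402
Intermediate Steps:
h(g) = 6*g
d = 3225 (d = 75*(-6 + 49) = 75*43 = 3225)
h(-4)/d + 48567/46360 = (6*(-4))/3225 + 48567/46360 = -24*1/3225 + 48567*(1/46360) = -8/1075 + 48567/46360 = 10367729/9967400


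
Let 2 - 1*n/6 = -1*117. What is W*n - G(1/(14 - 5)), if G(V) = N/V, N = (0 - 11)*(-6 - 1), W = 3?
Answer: 1449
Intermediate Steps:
N = 77 (N = -11*(-7) = 77)
n = 714 (n = 12 - (-6)*117 = 12 - 6*(-117) = 12 + 702 = 714)
G(V) = 77/V
W*n - G(1/(14 - 5)) = 3*714 - 77/(1/(14 - 5)) = 2142 - 77/(1/9) = 2142 - 77/⅑ = 2142 - 77*9 = 2142 - 1*693 = 2142 - 693 = 1449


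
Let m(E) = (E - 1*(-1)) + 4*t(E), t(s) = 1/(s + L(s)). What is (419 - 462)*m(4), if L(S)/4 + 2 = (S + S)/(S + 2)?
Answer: -344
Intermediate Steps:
L(S) = -8 + 8*S/(2 + S) (L(S) = -8 + 4*((S + S)/(S + 2)) = -8 + 4*((2*S)/(2 + S)) = -8 + 4*(2*S/(2 + S)) = -8 + 8*S/(2 + S))
t(s) = 1/(s - 16/(2 + s))
m(E) = 1 + E + 4*(2 + E)/(-16 + E*(2 + E)) (m(E) = (E - 1*(-1)) + 4*((2 + E)/(-16 + E*(2 + E))) = (E + 1) + 4*(2 + E)/(-16 + E*(2 + E)) = (1 + E) + 4*(2 + E)/(-16 + E*(2 + E)) = 1 + E + 4*(2 + E)/(-16 + E*(2 + E)))
(419 - 462)*m(4) = (419 - 462)*(1 + 4 + 4/(4 - 16/(2 + 4))) = -43*(1 + 4 + 4/(4 - 16/6)) = -43*(1 + 4 + 4/(4 - 16*⅙)) = -43*(1 + 4 + 4/(4 - 8/3)) = -43*(1 + 4 + 4/(4/3)) = -43*(1 + 4 + 4*(¾)) = -43*(1 + 4 + 3) = -43*8 = -344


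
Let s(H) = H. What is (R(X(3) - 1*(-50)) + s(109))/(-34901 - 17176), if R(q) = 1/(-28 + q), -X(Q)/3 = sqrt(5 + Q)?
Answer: -22465/10727862 - sqrt(2)/3575954 ≈ -0.0020945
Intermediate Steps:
X(Q) = -3*sqrt(5 + Q)
(R(X(3) - 1*(-50)) + s(109))/(-34901 - 17176) = (1/(-28 + (-3*sqrt(5 + 3) - 1*(-50))) + 109)/(-34901 - 17176) = (1/(-28 + (-6*sqrt(2) + 50)) + 109)/(-52077) = (1/(-28 + (-6*sqrt(2) + 50)) + 109)*(-1/52077) = (1/(-28 + (50 - 6*sqrt(2))) + 109)*(-1/52077) = (1/(22 - 6*sqrt(2)) + 109)*(-1/52077) = (109 + 1/(22 - 6*sqrt(2)))*(-1/52077) = -109/52077 - 1/(52077*(22 - 6*sqrt(2)))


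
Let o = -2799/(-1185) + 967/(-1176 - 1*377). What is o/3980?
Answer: 266746/610367825 ≈ 0.00043702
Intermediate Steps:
o = 1066984/613435 (o = -2799*(-1/1185) + 967/(-1176 - 377) = 933/395 + 967/(-1553) = 933/395 + 967*(-1/1553) = 933/395 - 967/1553 = 1066984/613435 ≈ 1.7394)
o/3980 = (1066984/613435)/3980 = (1066984/613435)*(1/3980) = 266746/610367825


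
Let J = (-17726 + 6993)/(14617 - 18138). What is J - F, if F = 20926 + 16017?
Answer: -130065570/3521 ≈ -36940.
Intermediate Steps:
F = 36943
J = 10733/3521 (J = -10733/(-3521) = -10733*(-1/3521) = 10733/3521 ≈ 3.0483)
J - F = 10733/3521 - 1*36943 = 10733/3521 - 36943 = -130065570/3521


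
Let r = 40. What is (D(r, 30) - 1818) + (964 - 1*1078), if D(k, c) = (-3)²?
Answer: -1923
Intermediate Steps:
D(k, c) = 9
(D(r, 30) - 1818) + (964 - 1*1078) = (9 - 1818) + (964 - 1*1078) = -1809 + (964 - 1078) = -1809 - 114 = -1923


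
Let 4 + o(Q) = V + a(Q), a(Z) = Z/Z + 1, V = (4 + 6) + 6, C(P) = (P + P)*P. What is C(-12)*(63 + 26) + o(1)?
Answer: 25646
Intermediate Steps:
C(P) = 2*P**2 (C(P) = (2*P)*P = 2*P**2)
V = 16 (V = 10 + 6 = 16)
a(Z) = 2 (a(Z) = 1 + 1 = 2)
o(Q) = 14 (o(Q) = -4 + (16 + 2) = -4 + 18 = 14)
C(-12)*(63 + 26) + o(1) = (2*(-12)**2)*(63 + 26) + 14 = (2*144)*89 + 14 = 288*89 + 14 = 25632 + 14 = 25646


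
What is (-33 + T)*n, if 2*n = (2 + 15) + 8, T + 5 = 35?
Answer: -75/2 ≈ -37.500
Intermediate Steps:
T = 30 (T = -5 + 35 = 30)
n = 25/2 (n = ((2 + 15) + 8)/2 = (17 + 8)/2 = (½)*25 = 25/2 ≈ 12.500)
(-33 + T)*n = (-33 + 30)*(25/2) = -3*25/2 = -75/2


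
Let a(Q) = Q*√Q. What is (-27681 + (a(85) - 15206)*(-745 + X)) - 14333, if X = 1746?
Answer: -15263220 + 85085*√85 ≈ -1.4479e+7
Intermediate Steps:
a(Q) = Q^(3/2)
(-27681 + (a(85) - 15206)*(-745 + X)) - 14333 = (-27681 + (85^(3/2) - 15206)*(-745 + 1746)) - 14333 = (-27681 + (85*√85 - 15206)*1001) - 14333 = (-27681 + (-15206 + 85*√85)*1001) - 14333 = (-27681 + (-15221206 + 85085*√85)) - 14333 = (-15248887 + 85085*√85) - 14333 = -15263220 + 85085*√85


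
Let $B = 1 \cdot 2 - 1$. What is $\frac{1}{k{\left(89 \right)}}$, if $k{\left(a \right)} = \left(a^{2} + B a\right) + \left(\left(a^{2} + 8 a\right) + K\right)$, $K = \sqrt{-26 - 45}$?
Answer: $\frac{16643}{276989520} - \frac{i \sqrt{71}}{276989520} \approx 6.0085 \cdot 10^{-5} - 3.042 \cdot 10^{-8} i$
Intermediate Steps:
$K = i \sqrt{71}$ ($K = \sqrt{-71} = i \sqrt{71} \approx 8.4261 i$)
$B = 1$ ($B = 2 - 1 = 1$)
$k{\left(a \right)} = 2 a^{2} + 9 a + i \sqrt{71}$ ($k{\left(a \right)} = \left(a^{2} + 1 a\right) + \left(\left(a^{2} + 8 a\right) + i \sqrt{71}\right) = \left(a^{2} + a\right) + \left(a^{2} + 8 a + i \sqrt{71}\right) = \left(a + a^{2}\right) + \left(a^{2} + 8 a + i \sqrt{71}\right) = 2 a^{2} + 9 a + i \sqrt{71}$)
$\frac{1}{k{\left(89 \right)}} = \frac{1}{2 \cdot 89^{2} + 9 \cdot 89 + i \sqrt{71}} = \frac{1}{2 \cdot 7921 + 801 + i \sqrt{71}} = \frac{1}{15842 + 801 + i \sqrt{71}} = \frac{1}{16643 + i \sqrt{71}}$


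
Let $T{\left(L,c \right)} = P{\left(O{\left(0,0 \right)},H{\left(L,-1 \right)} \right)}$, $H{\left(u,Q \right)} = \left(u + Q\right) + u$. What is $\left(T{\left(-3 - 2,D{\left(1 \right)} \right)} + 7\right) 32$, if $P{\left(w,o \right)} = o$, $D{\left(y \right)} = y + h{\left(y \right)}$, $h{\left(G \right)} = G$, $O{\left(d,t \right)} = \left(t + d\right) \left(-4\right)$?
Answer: $-128$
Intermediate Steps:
$H{\left(u,Q \right)} = Q + 2 u$ ($H{\left(u,Q \right)} = \left(Q + u\right) + u = Q + 2 u$)
$O{\left(d,t \right)} = - 4 d - 4 t$ ($O{\left(d,t \right)} = \left(d + t\right) \left(-4\right) = - 4 d - 4 t$)
$D{\left(y \right)} = 2 y$ ($D{\left(y \right)} = y + y = 2 y$)
$T{\left(L,c \right)} = -1 + 2 L$
$\left(T{\left(-3 - 2,D{\left(1 \right)} \right)} + 7\right) 32 = \left(\left(-1 + 2 \left(-3 - 2\right)\right) + 7\right) 32 = \left(\left(-1 + 2 \left(-5\right)\right) + 7\right) 32 = \left(\left(-1 - 10\right) + 7\right) 32 = \left(-11 + 7\right) 32 = \left(-4\right) 32 = -128$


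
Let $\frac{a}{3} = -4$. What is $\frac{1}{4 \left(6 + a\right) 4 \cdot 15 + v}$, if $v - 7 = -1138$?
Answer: $- \frac{1}{2571} \approx -0.00038895$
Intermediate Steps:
$a = -12$ ($a = 3 \left(-4\right) = -12$)
$v = -1131$ ($v = 7 - 1138 = -1131$)
$\frac{1}{4 \left(6 + a\right) 4 \cdot 15 + v} = \frac{1}{4 \left(6 - 12\right) 4 \cdot 15 - 1131} = \frac{1}{4 \left(-6\right) 4 \cdot 15 - 1131} = \frac{1}{\left(-24\right) 4 \cdot 15 - 1131} = \frac{1}{\left(-96\right) 15 - 1131} = \frac{1}{-1440 - 1131} = \frac{1}{-2571} = - \frac{1}{2571}$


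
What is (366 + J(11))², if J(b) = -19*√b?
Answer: 137927 - 13908*√11 ≈ 91799.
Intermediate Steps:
(366 + J(11))² = (366 - 19*√11)²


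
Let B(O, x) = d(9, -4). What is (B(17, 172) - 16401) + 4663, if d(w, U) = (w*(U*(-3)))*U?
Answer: -12170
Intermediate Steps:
d(w, U) = -3*w*U**2 (d(w, U) = (w*(-3*U))*U = (-3*U*w)*U = -3*w*U**2)
B(O, x) = -432 (B(O, x) = -3*9*(-4)**2 = -3*9*16 = -432)
(B(17, 172) - 16401) + 4663 = (-432 - 16401) + 4663 = -16833 + 4663 = -12170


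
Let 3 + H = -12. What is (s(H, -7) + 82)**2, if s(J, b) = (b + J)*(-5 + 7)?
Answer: 1444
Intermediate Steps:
H = -15 (H = -3 - 12 = -15)
s(J, b) = 2*J + 2*b (s(J, b) = (J + b)*2 = 2*J + 2*b)
(s(H, -7) + 82)**2 = ((2*(-15) + 2*(-7)) + 82)**2 = ((-30 - 14) + 82)**2 = (-44 + 82)**2 = 38**2 = 1444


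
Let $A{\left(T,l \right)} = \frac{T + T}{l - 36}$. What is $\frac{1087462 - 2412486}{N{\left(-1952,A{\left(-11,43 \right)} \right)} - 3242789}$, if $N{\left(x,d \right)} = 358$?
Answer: $\frac{1325024}{3242431} \approx 0.40865$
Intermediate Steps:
$A{\left(T,l \right)} = \frac{2 T}{-36 + l}$
$\frac{1087462 - 2412486}{N{\left(-1952,A{\left(-11,43 \right)} \right)} - 3242789} = \frac{1087462 - 2412486}{358 - 3242789} = - \frac{1325024}{-3242431} = \left(-1325024\right) \left(- \frac{1}{3242431}\right) = \frac{1325024}{3242431}$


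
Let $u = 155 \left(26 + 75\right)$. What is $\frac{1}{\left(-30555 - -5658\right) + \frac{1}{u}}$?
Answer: $- \frac{15655}{389762534} \approx -4.0165 \cdot 10^{-5}$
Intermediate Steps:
$u = 15655$ ($u = 155 \cdot 101 = 15655$)
$\frac{1}{\left(-30555 - -5658\right) + \frac{1}{u}} = \frac{1}{\left(-30555 - -5658\right) + \frac{1}{15655}} = \frac{1}{\left(-30555 + 5658\right) + \frac{1}{15655}} = \frac{1}{-24897 + \frac{1}{15655}} = \frac{1}{- \frac{389762534}{15655}} = - \frac{15655}{389762534}$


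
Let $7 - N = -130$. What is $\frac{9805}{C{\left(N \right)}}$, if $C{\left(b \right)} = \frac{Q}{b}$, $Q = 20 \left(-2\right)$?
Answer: $- \frac{268657}{8} \approx -33582.0$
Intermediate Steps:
$N = 137$ ($N = 7 - -130 = 7 + 130 = 137$)
$Q = -40$
$C{\left(b \right)} = - \frac{40}{b}$
$\frac{9805}{C{\left(N \right)}} = \frac{9805}{\left(-40\right) \frac{1}{137}} = \frac{9805}{- \frac{40}{137}} = 9805 \left(- \frac{137}{40}\right) = - \frac{268657}{8}$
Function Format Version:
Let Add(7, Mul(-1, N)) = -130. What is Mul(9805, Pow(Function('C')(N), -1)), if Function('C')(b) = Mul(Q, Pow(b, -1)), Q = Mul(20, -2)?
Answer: Rational(-268657, 8) ≈ -33582.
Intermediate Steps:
N = 137 (N = Add(7, Mul(-1, -130)) = Add(7, 130) = 137)
Q = -40
Function('C')(b) = Mul(-40, Pow(b, -1))
Mul(9805, Pow(Function('C')(N), -1)) = Mul(9805, Pow(Mul(-40, Pow(137, -1)), -1)) = Mul(9805, Pow(Mul(-40, Rational(1, 137)), -1)) = Mul(9805, Pow(Rational(-40, 137), -1)) = Mul(9805, Rational(-137, 40)) = Rational(-268657, 8)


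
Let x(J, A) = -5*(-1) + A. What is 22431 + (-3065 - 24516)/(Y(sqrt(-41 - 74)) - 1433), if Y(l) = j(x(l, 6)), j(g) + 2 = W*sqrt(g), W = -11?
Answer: 46200199049/2057894 - 303391*sqrt(11)/2057894 ≈ 22450.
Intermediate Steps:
x(J, A) = 5 + A
j(g) = -2 - 11*sqrt(g)
Y(l) = -2 - 11*sqrt(11) (Y(l) = -2 - 11*sqrt(5 + 6) = -2 - 11*sqrt(11))
22431 + (-3065 - 24516)/(Y(sqrt(-41 - 74)) - 1433) = 22431 + (-3065 - 24516)/((-2 - 11*sqrt(11)) - 1433) = 22431 - 27581/(-1435 - 11*sqrt(11))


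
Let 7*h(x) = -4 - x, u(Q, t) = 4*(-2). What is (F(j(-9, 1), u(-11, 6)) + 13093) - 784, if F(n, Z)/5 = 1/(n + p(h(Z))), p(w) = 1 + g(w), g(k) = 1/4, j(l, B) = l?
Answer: 381559/31 ≈ 12308.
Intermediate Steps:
g(k) = 1/4
u(Q, t) = -8
h(x) = -4/7 - x/7 (h(x) = (-4 - x)/7 = -4/7 - x/7)
p(w) = 5/4 (p(w) = 1 + 1/4 = 5/4)
F(n, Z) = 5/(5/4 + n) (F(n, Z) = 5/(n + 5/4) = 5/(5/4 + n))
(F(j(-9, 1), u(-11, 6)) + 13093) - 784 = (20/(5 + 4*(-9)) + 13093) - 784 = (20/(5 - 36) + 13093) - 784 = (20/(-31) + 13093) - 784 = (20*(-1/31) + 13093) - 784 = (-20/31 + 13093) - 784 = 405863/31 - 784 = 381559/31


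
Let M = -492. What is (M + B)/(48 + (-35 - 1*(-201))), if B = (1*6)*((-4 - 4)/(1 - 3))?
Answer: -234/107 ≈ -2.1869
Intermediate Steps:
B = 24 (B = 6*(-8/(-2)) = 6*(-8*(-1/2)) = 6*4 = 24)
(M + B)/(48 + (-35 - 1*(-201))) = (-492 + 24)/(48 + (-35 - 1*(-201))) = -468/(48 + (-35 + 201)) = -468/(48 + 166) = -468/214 = -468*1/214 = -234/107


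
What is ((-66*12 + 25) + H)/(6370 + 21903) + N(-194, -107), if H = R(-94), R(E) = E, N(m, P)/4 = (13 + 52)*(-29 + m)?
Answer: -234181343/4039 ≈ -57980.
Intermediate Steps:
N(m, P) = -7540 + 260*m (N(m, P) = 4*((13 + 52)*(-29 + m)) = 4*(65*(-29 + m)) = 4*(-1885 + 65*m) = -7540 + 260*m)
H = -94
((-66*12 + 25) + H)/(6370 + 21903) + N(-194, -107) = ((-66*12 + 25) - 94)/(6370 + 21903) + (-7540 + 260*(-194)) = ((-792 + 25) - 94)/28273 + (-7540 - 50440) = (-767 - 94)*(1/28273) - 57980 = -861*1/28273 - 57980 = -123/4039 - 57980 = -234181343/4039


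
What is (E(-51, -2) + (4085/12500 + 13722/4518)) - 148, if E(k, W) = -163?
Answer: -579124799/1882500 ≈ -307.64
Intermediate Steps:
(E(-51, -2) + (4085/12500 + 13722/4518)) - 148 = (-163 + (4085/12500 + 13722/4518)) - 148 = (-163 + (4085*(1/12500) + 13722*(1/4518))) - 148 = (-163 + (817/2500 + 2287/753)) - 148 = (-163 + 6332701/1882500) - 148 = -300514799/1882500 - 148 = -579124799/1882500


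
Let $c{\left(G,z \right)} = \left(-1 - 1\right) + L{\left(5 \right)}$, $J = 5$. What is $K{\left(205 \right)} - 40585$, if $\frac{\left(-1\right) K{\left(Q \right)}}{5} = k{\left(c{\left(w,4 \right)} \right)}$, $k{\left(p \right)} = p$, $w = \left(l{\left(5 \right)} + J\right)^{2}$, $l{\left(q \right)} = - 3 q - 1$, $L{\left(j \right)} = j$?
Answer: $-40600$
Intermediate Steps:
$l{\left(q \right)} = -1 - 3 q$
$w = 121$ ($w = \left(\left(-1 - 15\right) + 5\right)^{2} = \left(-16 + 5\right)^{2} = \left(-11\right)^{2} = 121$)
$c{\left(G,z \right)} = 3$ ($c{\left(G,z \right)} = \left(-1 - 1\right) + 5 = -2 + 5 = 3$)
$K{\left(Q \right)} = -15$ ($K{\left(Q \right)} = \left(-5\right) 3 = -15$)
$K{\left(205 \right)} - 40585 = -15 - 40585 = -40600$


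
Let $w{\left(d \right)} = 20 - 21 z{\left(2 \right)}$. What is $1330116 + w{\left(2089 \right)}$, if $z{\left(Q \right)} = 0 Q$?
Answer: $1330136$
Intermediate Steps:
$z{\left(Q \right)} = 0$
$w{\left(d \right)} = 20$ ($w{\left(d \right)} = 20 - 0 = 20 + 0 = 20$)
$1330116 + w{\left(2089 \right)} = 1330116 + 20 = 1330136$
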